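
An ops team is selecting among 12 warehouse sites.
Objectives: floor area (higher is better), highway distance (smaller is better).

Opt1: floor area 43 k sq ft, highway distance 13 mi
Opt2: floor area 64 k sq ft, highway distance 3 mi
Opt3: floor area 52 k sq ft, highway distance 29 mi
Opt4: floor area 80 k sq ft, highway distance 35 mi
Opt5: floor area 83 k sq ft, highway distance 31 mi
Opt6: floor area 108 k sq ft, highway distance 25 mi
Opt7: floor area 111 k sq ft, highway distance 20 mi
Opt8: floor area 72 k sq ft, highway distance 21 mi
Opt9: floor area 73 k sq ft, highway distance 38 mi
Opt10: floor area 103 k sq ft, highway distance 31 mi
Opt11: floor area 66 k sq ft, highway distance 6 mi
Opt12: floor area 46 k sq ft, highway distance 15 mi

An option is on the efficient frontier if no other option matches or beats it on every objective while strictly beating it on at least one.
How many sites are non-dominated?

Opt1: dominated by Opt2 (floor area 64≥43, highway distance 3≤13).
Opt2: not dominated (best highway distance).
Opt3: dominated by Opt2 (floor area 64≥52, highway distance 3≤29).
Opt4: dominated by Opt5 (floor area 83≥80, highway distance 31≤35).
Opt5: dominated by Opt6 (floor area 108≥83, highway distance 25≤31).
Opt6: dominated by Opt7 (floor area 111≥108, highway distance 20≤25).
Opt7: not dominated (best floor area).
Opt8: dominated by Opt7 (floor area 111≥72, highway distance 20≤21).
Opt9: dominated by Opt4 (floor area 80≥73, highway distance 35≤38).
Opt10: dominated by Opt6 (floor area 108≥103, highway distance 25≤31).
Opt11: not dominated.
Opt12: dominated by Opt2 (floor area 64≥46, highway distance 3≤15).
Pareto-optimal: Opt2, Opt7, Opt11 → 3.

3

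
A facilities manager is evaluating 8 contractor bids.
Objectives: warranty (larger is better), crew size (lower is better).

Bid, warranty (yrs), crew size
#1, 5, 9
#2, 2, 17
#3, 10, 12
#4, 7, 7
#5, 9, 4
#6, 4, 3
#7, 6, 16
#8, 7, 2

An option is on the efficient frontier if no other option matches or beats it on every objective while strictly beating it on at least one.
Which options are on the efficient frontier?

#3, #5, #8

#1: dominated by #4 (warranty 7≥5, crew size 7≤9).
#2: dominated by #1 (warranty 5≥2, crew size 9≤17).
#3: not dominated (best warranty).
#4: dominated by #5 (warranty 9≥7, crew size 4≤7).
#5: not dominated.
#6: dominated by #8 (warranty 7≥4, crew size 2≤3).
#7: dominated by #3 (warranty 10≥6, crew size 12≤16).
#8: not dominated (best crew size).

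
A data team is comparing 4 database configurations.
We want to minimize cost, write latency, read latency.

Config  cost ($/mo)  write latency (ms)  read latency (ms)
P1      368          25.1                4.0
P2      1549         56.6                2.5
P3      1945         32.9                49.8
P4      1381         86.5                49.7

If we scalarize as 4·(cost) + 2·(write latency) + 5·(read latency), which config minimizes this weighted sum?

P1

P1: 4·368 + 2·25.1 + 5·4.0 = 1542.2
P2: 4·1549 + 2·56.6 + 5·2.5 = 6321.7
P3: 4·1945 + 2·32.9 + 5·49.8 = 8094.8
P4: 4·1381 + 2·86.5 + 5·49.7 = 5945.5
Lowest: P1 at 1542.2.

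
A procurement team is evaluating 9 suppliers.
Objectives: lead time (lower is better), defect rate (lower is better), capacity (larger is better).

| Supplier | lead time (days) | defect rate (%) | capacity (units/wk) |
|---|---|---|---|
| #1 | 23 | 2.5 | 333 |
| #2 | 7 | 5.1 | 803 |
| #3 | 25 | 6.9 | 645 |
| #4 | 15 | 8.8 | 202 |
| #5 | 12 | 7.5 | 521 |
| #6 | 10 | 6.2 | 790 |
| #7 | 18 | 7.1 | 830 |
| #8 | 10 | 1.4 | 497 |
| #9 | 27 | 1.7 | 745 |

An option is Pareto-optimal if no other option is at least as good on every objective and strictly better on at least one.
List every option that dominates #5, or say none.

#2, #6

#2: lead time 7≤12, defect rate 5.1≤7.5, capacity 803≥521 — dominates #5.
#6: lead time 10≤12, defect rate 6.2≤7.5, capacity 790≥521 — dominates #5.
Others (#1, #3, #4, #7, #8, #9) are each worse than #5 on at least one objective.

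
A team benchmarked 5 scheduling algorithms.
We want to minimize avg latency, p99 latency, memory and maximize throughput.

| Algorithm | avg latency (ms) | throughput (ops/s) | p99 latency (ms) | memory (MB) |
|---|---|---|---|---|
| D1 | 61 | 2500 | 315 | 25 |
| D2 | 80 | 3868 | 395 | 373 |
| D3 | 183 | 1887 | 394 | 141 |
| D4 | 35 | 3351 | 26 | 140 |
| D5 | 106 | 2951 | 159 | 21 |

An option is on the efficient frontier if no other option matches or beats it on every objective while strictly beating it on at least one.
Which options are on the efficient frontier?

D1: not dominated.
D2: not dominated (best throughput).
D3: dominated by D1 (avg latency 61≤183, throughput 2500≥1887, p99 latency 315≤394, memory 25≤141).
D4: not dominated (best avg latency).
D5: not dominated (best memory).

D1, D2, D4, D5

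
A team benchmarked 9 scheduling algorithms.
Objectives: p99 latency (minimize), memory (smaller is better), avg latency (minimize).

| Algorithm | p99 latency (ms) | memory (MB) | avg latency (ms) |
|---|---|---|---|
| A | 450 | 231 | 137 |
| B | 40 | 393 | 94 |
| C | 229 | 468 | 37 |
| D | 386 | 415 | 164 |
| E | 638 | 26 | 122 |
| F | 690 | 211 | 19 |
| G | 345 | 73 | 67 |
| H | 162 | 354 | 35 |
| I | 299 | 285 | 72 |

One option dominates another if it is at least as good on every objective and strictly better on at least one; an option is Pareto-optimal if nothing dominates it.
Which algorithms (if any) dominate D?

B, G, H, I

B: p99 latency 40≤386, memory 393≤415, avg latency 94≤164 — dominates D.
G: p99 latency 345≤386, memory 73≤415, avg latency 67≤164 — dominates D.
H: p99 latency 162≤386, memory 354≤415, avg latency 35≤164 — dominates D.
I: p99 latency 299≤386, memory 285≤415, avg latency 72≤164 — dominates D.
Others (A, C, E, F) are each worse than D on at least one objective.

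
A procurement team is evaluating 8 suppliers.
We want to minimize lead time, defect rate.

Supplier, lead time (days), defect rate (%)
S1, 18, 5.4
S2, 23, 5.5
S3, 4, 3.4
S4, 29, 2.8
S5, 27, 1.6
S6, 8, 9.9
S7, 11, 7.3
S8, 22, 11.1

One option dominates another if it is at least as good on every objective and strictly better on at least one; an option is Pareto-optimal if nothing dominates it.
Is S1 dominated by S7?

S7 vs S1: S7 is worse on defect rate (7.3 vs 5.4), so it does not dominate S1.

No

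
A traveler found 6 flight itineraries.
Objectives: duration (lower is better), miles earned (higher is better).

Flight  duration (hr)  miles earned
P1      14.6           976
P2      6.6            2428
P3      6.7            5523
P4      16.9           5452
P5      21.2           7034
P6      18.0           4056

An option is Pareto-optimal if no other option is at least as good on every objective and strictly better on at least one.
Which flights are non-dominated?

P1: dominated by P2 (duration 6.6≤14.6, miles earned 2428≥976).
P2: not dominated (best duration).
P3: not dominated.
P4: dominated by P3 (duration 6.7≤16.9, miles earned 5523≥5452).
P5: not dominated (best miles earned).
P6: dominated by P3 (duration 6.7≤18.0, miles earned 5523≥4056).

P2, P3, P5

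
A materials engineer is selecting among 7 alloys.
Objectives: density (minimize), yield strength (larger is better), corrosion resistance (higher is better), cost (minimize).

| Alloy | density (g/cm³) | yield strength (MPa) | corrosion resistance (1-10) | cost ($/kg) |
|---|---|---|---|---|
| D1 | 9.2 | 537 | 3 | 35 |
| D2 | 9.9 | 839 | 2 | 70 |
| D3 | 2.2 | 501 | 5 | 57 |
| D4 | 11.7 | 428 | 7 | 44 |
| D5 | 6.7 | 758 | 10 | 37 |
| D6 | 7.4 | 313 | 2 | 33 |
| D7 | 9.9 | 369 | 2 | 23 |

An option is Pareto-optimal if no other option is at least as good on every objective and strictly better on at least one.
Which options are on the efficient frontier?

D1: not dominated.
D2: not dominated (best yield strength).
D3: not dominated (best density).
D4: dominated by D5 (density 6.7≤11.7, yield strength 758≥428, corrosion resistance 10≥7, cost 37≤44).
D5: not dominated (best corrosion resistance).
D6: not dominated.
D7: not dominated (best cost).

D1, D2, D3, D5, D6, D7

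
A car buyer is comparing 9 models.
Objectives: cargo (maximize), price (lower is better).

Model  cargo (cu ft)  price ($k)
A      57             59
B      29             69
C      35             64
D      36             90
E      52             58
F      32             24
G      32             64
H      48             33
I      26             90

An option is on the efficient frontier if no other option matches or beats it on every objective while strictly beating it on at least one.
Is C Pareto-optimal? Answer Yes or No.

A vs C: cargo 57≥35, price 59≤64 — A is at least as good on every objective and strictly better on at least one, so A dominates C.

No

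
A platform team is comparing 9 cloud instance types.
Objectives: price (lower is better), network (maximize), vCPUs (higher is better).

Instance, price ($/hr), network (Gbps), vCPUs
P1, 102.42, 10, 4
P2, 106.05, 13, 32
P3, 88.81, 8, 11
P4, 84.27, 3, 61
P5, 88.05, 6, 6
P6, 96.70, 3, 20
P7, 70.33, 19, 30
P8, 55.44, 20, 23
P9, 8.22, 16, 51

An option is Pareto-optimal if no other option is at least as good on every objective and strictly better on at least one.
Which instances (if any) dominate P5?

P7, P8, P9

P7: price 70.33≤88.05, network 19≥6, vCPUs 30≥6 — dominates P5.
P8: price 55.44≤88.05, network 20≥6, vCPUs 23≥6 — dominates P5.
P9: price 8.22≤88.05, network 16≥6, vCPUs 51≥6 — dominates P5.
Others (P1, P2, P3, P4, P6) are each worse than P5 on at least one objective.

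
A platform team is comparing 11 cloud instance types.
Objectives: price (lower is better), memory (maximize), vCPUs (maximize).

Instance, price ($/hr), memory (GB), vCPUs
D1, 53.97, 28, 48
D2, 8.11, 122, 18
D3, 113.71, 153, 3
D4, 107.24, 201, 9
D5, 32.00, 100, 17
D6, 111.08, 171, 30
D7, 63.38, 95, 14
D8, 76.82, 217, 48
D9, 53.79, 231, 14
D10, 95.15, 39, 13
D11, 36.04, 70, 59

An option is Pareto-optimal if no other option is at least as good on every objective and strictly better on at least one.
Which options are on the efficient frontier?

D2, D8, D9, D11

D1: dominated by D11 (price 36.04≤53.97, memory 70≥28, vCPUs 59≥48).
D2: not dominated (best price).
D3: dominated by D4 (price 107.24≤113.71, memory 201≥153, vCPUs 9≥3).
D4: dominated by D8 (price 76.82≤107.24, memory 217≥201, vCPUs 48≥9).
D5: dominated by D2 (price 8.11≤32.00, memory 122≥100, vCPUs 18≥17).
D6: dominated by D8 (price 76.82≤111.08, memory 217≥171, vCPUs 48≥30).
D7: dominated by D2 (price 8.11≤63.38, memory 122≥95, vCPUs 18≥14).
D8: not dominated.
D9: not dominated (best memory).
D10: dominated by D2 (price 8.11≤95.15, memory 122≥39, vCPUs 18≥13).
D11: not dominated (best vCPUs).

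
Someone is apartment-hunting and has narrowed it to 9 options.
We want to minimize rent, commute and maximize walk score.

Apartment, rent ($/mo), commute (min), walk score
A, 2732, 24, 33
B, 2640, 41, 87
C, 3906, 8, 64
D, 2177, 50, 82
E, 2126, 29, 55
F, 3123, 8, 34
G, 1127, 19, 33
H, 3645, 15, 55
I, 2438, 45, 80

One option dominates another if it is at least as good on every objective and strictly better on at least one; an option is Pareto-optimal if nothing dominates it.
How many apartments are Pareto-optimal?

A: dominated by G (rent 1127≤2732, commute 19≤24, walk score 33≥33).
B: not dominated (best walk score).
C: not dominated.
D: not dominated.
E: not dominated.
F: not dominated.
G: not dominated (best rent).
H: not dominated.
I: not dominated.
Pareto-optimal: B, C, D, E, F, G, H, I → 8.

8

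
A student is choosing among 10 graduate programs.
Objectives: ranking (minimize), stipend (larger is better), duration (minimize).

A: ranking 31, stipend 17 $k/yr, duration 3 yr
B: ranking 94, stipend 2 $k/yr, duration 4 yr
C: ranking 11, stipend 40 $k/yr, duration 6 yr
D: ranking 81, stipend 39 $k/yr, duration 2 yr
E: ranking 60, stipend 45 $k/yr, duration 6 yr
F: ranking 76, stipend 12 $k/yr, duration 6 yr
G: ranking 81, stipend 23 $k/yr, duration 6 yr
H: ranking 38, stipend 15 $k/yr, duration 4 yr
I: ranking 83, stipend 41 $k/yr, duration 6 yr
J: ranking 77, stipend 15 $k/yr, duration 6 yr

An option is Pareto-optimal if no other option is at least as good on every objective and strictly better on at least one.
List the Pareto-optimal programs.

A: not dominated.
B: dominated by A (ranking 31≤94, stipend 17≥2, duration 3≤4).
C: not dominated (best ranking).
D: not dominated (best duration).
E: not dominated (best stipend).
F: dominated by A (ranking 31≤76, stipend 17≥12, duration 3≤6).
G: dominated by C (ranking 11≤81, stipend 40≥23, duration 6≤6).
H: dominated by A (ranking 31≤38, stipend 17≥15, duration 3≤4).
I: dominated by E (ranking 60≤83, stipend 45≥41, duration 6≤6).
J: dominated by A (ranking 31≤77, stipend 17≥15, duration 3≤6).

A, C, D, E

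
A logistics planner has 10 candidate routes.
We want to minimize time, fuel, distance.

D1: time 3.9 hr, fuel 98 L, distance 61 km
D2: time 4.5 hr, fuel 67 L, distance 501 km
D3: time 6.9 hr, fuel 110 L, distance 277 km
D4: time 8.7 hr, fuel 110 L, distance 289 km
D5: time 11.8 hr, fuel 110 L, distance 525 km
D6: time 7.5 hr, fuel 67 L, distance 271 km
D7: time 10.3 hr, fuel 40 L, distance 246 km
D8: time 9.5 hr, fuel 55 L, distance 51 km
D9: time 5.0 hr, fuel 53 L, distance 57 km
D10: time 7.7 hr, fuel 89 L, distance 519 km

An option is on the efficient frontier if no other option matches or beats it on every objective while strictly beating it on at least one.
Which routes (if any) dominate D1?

none

D2: worse on time (4.5 vs 3.9).
D3: worse on time (6.9 vs 3.9).
D4: worse on time (8.7 vs 3.9).
D5: worse on time (11.8 vs 3.9).
D6: worse on time (7.5 vs 3.9).
D7: worse on time (10.3 vs 3.9).
D8: worse on time (9.5 vs 3.9).
D9: worse on time (5.0 vs 3.9).
D10: worse on time (7.7 vs 3.9).
No option dominates D1.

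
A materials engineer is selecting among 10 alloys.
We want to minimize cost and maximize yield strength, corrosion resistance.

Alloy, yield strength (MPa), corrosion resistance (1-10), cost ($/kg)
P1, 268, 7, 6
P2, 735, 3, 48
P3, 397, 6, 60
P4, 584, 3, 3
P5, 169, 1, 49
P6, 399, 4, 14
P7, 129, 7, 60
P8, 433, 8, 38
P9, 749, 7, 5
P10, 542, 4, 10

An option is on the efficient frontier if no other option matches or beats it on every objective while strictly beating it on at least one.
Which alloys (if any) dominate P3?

P8, P9

P8: yield strength 433≥397, corrosion resistance 8≥6, cost 38≤60 — dominates P3.
P9: yield strength 749≥397, corrosion resistance 7≥6, cost 5≤60 — dominates P3.
Others (P1, P2, P4, P5, P6, P7, P10) are each worse than P3 on at least one objective.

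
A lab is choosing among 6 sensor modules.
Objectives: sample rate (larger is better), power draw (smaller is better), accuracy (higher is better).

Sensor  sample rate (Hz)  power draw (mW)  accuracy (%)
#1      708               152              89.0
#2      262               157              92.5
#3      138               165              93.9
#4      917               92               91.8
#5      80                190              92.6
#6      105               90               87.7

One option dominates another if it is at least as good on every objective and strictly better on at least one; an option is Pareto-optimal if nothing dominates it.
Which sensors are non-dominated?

#2, #3, #4, #6

#1: dominated by #4 (sample rate 917≥708, power draw 92≤152, accuracy 91.8≥89.0).
#2: not dominated.
#3: not dominated (best accuracy).
#4: not dominated (best sample rate).
#5: dominated by #3 (sample rate 138≥80, power draw 165≤190, accuracy 93.9≥92.6).
#6: not dominated (best power draw).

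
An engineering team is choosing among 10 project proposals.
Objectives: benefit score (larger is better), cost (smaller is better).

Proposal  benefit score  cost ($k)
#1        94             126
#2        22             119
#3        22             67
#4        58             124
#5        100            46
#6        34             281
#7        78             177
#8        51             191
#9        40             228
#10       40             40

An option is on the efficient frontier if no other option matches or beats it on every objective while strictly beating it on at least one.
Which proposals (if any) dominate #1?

#5

#5: benefit score 100≥94, cost 46≤126 — dominates #1.
Others (#2, #3, #4, #6, #7, #8, #9, #10) are each worse than #1 on at least one objective.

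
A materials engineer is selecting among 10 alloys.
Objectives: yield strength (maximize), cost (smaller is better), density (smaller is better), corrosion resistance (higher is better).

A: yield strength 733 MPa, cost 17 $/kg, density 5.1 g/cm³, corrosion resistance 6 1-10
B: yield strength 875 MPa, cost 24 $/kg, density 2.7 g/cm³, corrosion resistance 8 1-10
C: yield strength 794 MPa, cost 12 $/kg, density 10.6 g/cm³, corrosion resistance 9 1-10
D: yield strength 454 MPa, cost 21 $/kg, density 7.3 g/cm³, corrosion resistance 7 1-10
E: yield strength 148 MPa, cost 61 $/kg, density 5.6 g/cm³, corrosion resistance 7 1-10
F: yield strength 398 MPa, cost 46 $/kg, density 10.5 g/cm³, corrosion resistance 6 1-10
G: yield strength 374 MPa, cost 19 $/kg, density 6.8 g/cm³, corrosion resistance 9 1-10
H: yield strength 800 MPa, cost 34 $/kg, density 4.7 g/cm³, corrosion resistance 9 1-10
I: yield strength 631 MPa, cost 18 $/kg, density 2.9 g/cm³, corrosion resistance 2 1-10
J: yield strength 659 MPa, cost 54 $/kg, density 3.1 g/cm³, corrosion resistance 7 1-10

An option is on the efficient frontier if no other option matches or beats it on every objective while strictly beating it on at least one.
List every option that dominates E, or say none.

B: yield strength 875≥148, cost 24≤61, density 2.7≤5.6, corrosion resistance 8≥7 — dominates E.
H: yield strength 800≥148, cost 34≤61, density 4.7≤5.6, corrosion resistance 9≥7 — dominates E.
J: yield strength 659≥148, cost 54≤61, density 3.1≤5.6, corrosion resistance 7≥7 — dominates E.
Others (A, C, D, F, G, I) are each worse than E on at least one objective.

B, H, J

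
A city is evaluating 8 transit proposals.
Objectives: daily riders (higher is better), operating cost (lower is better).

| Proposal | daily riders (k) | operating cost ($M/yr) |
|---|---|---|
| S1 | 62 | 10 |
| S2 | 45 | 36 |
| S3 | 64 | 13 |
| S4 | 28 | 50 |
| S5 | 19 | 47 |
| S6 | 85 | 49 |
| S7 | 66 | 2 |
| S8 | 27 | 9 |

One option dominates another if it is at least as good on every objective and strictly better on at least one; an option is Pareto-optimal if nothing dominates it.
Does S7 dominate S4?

S7 vs S4: daily riders 66≥28, operating cost 2≤50 — S7 is at least as good on every objective with at least one strict improvement.

Yes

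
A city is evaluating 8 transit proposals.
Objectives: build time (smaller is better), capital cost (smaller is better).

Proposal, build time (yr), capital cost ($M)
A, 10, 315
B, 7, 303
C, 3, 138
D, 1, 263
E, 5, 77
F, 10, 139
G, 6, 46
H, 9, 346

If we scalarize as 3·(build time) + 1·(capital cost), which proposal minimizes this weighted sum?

A: 3·10 + 1·315 = 345
B: 3·7 + 1·303 = 324
C: 3·3 + 1·138 = 147
D: 3·1 + 1·263 = 266
E: 3·5 + 1·77 = 92
F: 3·10 + 1·139 = 169
G: 3·6 + 1·46 = 64
H: 3·9 + 1·346 = 373
Lowest: G at 64.

G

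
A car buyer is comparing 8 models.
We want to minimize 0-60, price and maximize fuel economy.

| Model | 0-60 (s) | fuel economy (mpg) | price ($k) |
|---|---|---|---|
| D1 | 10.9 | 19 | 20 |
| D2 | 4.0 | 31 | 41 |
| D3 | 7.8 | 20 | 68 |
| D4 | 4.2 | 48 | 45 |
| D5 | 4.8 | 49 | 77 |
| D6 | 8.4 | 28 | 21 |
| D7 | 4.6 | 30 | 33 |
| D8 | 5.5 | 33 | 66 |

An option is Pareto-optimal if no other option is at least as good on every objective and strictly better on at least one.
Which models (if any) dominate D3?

D2: 0-60 4.0≤7.8, fuel economy 31≥20, price 41≤68 — dominates D3.
D4: 0-60 4.2≤7.8, fuel economy 48≥20, price 45≤68 — dominates D3.
D7: 0-60 4.6≤7.8, fuel economy 30≥20, price 33≤68 — dominates D3.
D8: 0-60 5.5≤7.8, fuel economy 33≥20, price 66≤68 — dominates D3.
Others (D1, D5, D6) are each worse than D3 on at least one objective.

D2, D4, D7, D8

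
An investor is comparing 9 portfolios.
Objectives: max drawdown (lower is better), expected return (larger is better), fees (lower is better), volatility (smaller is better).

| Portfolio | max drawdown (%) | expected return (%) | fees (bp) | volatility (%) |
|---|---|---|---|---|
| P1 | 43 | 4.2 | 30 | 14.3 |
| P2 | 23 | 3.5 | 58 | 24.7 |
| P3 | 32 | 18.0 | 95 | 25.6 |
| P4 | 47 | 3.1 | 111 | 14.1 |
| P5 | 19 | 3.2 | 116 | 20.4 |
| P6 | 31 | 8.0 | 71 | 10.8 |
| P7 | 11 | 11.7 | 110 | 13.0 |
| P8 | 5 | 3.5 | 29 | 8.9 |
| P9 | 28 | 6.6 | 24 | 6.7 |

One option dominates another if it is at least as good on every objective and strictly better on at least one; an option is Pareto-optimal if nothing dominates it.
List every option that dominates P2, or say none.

P8: max drawdown 5≤23, expected return 3.5≥3.5, fees 29≤58, volatility 8.9≤24.7 — dominates P2.
Others (P1, P3, P4, P5, P6, P7, P9) are each worse than P2 on at least one objective.

P8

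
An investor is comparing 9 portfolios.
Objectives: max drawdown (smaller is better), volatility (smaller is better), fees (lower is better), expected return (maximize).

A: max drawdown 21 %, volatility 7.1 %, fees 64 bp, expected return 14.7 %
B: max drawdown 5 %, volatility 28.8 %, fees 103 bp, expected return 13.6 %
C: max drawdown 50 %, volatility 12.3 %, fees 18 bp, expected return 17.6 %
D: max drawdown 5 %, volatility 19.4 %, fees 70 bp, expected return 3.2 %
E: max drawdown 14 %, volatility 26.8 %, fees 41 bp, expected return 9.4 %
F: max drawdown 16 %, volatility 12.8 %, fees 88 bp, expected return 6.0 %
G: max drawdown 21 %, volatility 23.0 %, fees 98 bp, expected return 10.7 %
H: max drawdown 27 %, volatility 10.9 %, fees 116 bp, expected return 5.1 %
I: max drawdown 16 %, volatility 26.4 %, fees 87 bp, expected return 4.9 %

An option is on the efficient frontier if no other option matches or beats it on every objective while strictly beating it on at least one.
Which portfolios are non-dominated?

A, B, C, D, E, F, I

A: not dominated (best volatility).
B: not dominated.
C: not dominated (best fees).
D: not dominated.
E: not dominated.
F: not dominated.
G: dominated by A (max drawdown 21≤21, volatility 7.1≤23.0, fees 64≤98, expected return 14.7≥10.7).
H: dominated by A (max drawdown 21≤27, volatility 7.1≤10.9, fees 64≤116, expected return 14.7≥5.1).
I: not dominated.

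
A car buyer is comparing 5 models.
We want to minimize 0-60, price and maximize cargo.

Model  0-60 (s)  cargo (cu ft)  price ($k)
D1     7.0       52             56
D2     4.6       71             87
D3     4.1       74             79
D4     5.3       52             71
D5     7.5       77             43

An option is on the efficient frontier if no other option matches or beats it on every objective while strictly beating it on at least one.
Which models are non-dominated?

D1, D3, D4, D5

D1: not dominated.
D2: dominated by D3 (0-60 4.1≤4.6, cargo 74≥71, price 79≤87).
D3: not dominated (best 0-60).
D4: not dominated.
D5: not dominated (best cargo).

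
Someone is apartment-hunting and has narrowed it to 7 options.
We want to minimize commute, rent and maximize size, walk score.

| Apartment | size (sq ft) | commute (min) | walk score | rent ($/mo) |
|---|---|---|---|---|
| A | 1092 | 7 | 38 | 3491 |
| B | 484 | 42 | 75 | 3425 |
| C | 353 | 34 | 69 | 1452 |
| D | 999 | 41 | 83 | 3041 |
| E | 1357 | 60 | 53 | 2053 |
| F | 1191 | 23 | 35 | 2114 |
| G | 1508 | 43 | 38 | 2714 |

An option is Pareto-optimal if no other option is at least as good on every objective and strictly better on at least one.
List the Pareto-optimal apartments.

A, C, D, E, F, G

A: not dominated (best commute).
B: dominated by D (size 999≥484, commute 41≤42, walk score 83≥75, rent 3041≤3425).
C: not dominated (best rent).
D: not dominated (best walk score).
E: not dominated.
F: not dominated.
G: not dominated (best size).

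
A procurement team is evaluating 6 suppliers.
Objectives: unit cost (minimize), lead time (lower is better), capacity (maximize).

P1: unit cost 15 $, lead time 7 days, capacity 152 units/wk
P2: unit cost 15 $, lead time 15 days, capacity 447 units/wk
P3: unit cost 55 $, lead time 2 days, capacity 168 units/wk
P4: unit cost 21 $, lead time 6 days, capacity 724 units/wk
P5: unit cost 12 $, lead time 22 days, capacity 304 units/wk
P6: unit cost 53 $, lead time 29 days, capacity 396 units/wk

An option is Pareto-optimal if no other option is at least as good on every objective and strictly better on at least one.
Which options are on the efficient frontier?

P1, P2, P3, P4, P5

P1: not dominated.
P2: not dominated.
P3: not dominated (best lead time).
P4: not dominated (best capacity).
P5: not dominated (best unit cost).
P6: dominated by P2 (unit cost 15≤53, lead time 15≤29, capacity 447≥396).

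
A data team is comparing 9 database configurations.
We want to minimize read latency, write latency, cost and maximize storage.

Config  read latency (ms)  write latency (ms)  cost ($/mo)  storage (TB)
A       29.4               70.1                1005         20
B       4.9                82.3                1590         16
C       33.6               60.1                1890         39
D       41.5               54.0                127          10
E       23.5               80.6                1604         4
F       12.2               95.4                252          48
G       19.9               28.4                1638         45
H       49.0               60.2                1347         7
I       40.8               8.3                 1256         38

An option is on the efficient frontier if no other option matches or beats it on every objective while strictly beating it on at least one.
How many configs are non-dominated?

A: not dominated.
B: not dominated (best read latency).
C: dominated by G (read latency 19.9≤33.6, write latency 28.4≤60.1, cost 1638≤1890, storage 45≥39).
D: not dominated (best cost).
E: not dominated.
F: not dominated (best storage).
G: not dominated.
H: dominated by D (read latency 41.5≤49.0, write latency 54.0≤60.2, cost 127≤1347, storage 10≥7).
I: not dominated (best write latency).
Pareto-optimal: A, B, D, E, F, G, I → 7.

7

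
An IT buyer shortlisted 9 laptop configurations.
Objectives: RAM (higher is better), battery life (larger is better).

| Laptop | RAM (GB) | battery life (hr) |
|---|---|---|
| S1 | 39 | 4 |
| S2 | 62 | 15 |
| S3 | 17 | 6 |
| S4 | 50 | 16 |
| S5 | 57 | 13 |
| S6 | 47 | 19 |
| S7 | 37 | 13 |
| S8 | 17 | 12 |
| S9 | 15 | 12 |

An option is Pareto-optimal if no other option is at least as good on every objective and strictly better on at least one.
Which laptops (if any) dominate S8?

S2: RAM 62≥17, battery life 15≥12 — dominates S8.
S4: RAM 50≥17, battery life 16≥12 — dominates S8.
S5: RAM 57≥17, battery life 13≥12 — dominates S8.
S6: RAM 47≥17, battery life 19≥12 — dominates S8.
S7: RAM 37≥17, battery life 13≥12 — dominates S8.
Others (S1, S3, S9) are each worse than S8 on at least one objective.

S2, S4, S5, S6, S7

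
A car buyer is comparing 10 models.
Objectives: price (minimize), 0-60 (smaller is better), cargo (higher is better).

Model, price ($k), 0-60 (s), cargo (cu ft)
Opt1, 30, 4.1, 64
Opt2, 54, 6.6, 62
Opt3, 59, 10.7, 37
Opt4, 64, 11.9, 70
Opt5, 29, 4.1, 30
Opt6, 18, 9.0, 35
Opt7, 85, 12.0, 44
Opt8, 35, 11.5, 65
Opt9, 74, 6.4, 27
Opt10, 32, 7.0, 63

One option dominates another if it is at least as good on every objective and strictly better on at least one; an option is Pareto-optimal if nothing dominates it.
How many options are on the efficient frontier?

5

Opt1: not dominated.
Opt2: dominated by Opt1 (price 30≤54, 0-60 4.1≤6.6, cargo 64≥62).
Opt3: dominated by Opt1 (price 30≤59, 0-60 4.1≤10.7, cargo 64≥37).
Opt4: not dominated (best cargo).
Opt5: not dominated.
Opt6: not dominated (best price).
Opt7: dominated by Opt1 (price 30≤85, 0-60 4.1≤12.0, cargo 64≥44).
Opt8: not dominated.
Opt9: dominated by Opt1 (price 30≤74, 0-60 4.1≤6.4, cargo 64≥27).
Opt10: dominated by Opt1 (price 30≤32, 0-60 4.1≤7.0, cargo 64≥63).
Pareto-optimal: Opt1, Opt4, Opt5, Opt6, Opt8 → 5.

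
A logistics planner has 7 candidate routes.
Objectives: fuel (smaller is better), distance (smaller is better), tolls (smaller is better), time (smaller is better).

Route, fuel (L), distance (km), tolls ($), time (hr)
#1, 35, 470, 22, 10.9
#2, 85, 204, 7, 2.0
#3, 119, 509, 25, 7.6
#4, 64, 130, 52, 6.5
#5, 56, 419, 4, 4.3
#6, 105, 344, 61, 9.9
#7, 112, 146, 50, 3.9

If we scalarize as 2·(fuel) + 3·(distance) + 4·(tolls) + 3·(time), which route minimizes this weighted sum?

#1: 2·35 + 3·470 + 4·22 + 3·10.9 = 1600.7
#2: 2·85 + 3·204 + 4·7 + 3·2.0 = 816.0
#3: 2·119 + 3·509 + 4·25 + 3·7.6 = 1887.8
#4: 2·64 + 3·130 + 4·52 + 3·6.5 = 745.5
#5: 2·56 + 3·419 + 4·4 + 3·4.3 = 1397.9
#6: 2·105 + 3·344 + 4·61 + 3·9.9 = 1515.7
#7: 2·112 + 3·146 + 4·50 + 3·3.9 = 873.7
Lowest: #4 at 745.5.

#4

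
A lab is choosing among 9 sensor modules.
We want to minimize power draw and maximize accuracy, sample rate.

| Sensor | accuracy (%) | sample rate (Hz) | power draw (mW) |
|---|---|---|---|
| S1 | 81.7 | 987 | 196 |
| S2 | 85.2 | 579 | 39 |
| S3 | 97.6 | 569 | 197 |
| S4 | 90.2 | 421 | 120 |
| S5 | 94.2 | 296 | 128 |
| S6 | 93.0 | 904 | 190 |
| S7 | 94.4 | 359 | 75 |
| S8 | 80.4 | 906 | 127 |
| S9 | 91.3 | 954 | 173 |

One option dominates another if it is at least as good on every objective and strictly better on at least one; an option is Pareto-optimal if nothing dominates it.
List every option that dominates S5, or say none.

S7

S7: accuracy 94.4≥94.2, sample rate 359≥296, power draw 75≤128 — dominates S5.
Others (S1, S2, S3, S4, S6, S8, S9) are each worse than S5 on at least one objective.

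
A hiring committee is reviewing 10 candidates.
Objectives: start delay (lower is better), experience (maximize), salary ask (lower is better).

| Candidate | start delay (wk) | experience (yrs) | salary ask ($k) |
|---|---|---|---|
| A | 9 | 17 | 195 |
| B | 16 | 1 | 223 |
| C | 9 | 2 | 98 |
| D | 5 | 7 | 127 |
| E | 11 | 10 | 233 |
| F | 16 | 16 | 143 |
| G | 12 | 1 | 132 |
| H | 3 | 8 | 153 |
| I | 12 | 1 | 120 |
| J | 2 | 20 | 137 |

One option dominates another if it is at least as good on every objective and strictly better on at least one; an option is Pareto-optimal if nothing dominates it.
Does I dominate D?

I vs D: I is worse on start delay (12 vs 5), so it does not dominate D.

No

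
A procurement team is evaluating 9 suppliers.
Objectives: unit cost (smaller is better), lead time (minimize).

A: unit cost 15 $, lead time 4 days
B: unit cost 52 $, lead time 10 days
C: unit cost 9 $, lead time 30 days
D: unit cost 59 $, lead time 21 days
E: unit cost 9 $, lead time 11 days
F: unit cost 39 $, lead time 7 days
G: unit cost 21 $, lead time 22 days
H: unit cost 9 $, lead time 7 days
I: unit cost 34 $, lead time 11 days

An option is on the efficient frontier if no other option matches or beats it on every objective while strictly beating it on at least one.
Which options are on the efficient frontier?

A: not dominated (best lead time).
B: dominated by A (unit cost 15≤52, lead time 4≤10).
C: dominated by E (unit cost 9≤9, lead time 11≤30).
D: dominated by A (unit cost 15≤59, lead time 4≤21).
E: dominated by H (unit cost 9≤9, lead time 7≤11).
F: dominated by A (unit cost 15≤39, lead time 4≤7).
G: dominated by A (unit cost 15≤21, lead time 4≤22).
H: not dominated.
I: dominated by A (unit cost 15≤34, lead time 4≤11).

A, H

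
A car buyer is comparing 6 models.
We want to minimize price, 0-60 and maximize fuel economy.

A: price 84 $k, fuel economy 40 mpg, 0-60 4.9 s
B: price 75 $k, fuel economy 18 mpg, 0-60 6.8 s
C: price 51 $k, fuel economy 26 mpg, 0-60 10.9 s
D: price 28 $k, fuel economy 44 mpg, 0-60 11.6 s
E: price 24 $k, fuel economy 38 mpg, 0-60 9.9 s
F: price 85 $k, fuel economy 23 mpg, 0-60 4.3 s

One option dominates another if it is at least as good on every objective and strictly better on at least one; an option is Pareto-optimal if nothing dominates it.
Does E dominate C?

E vs C: price 24≤51, fuel economy 38≥26, 0-60 9.9≤10.9 — E is at least as good on every objective with at least one strict improvement.

Yes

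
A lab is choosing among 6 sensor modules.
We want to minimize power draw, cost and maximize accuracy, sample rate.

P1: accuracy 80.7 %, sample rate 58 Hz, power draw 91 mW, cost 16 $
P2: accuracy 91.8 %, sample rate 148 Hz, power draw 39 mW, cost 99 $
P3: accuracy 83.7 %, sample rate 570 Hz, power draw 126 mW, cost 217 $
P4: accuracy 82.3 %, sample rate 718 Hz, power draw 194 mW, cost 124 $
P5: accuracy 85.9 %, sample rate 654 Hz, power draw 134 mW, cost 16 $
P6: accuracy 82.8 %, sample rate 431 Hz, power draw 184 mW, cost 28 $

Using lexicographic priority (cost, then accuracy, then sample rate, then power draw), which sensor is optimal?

First minimize cost: best is 16, kept {P1, P5}.
Then maximize accuracy: best is 85.9, kept {P5}.

P5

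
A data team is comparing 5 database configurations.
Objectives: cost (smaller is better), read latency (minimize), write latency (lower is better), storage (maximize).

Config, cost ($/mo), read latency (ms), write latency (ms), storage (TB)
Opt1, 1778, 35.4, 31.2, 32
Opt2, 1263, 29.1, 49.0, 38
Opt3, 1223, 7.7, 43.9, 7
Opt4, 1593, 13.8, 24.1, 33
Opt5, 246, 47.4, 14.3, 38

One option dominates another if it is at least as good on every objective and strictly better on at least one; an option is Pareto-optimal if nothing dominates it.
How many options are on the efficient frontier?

Opt1: dominated by Opt4 (cost 1593≤1778, read latency 13.8≤35.4, write latency 24.1≤31.2, storage 33≥32).
Opt2: not dominated.
Opt3: not dominated (best read latency).
Opt4: not dominated.
Opt5: not dominated (best cost).
Pareto-optimal: Opt2, Opt3, Opt4, Opt5 → 4.

4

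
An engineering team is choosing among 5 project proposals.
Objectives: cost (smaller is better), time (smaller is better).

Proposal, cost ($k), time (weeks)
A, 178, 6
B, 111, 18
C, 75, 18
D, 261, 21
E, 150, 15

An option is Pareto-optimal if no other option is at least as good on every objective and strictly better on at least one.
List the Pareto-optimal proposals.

A, C, E

A: not dominated (best time).
B: dominated by C (cost 75≤111, time 18≤18).
C: not dominated (best cost).
D: dominated by A (cost 178≤261, time 6≤21).
E: not dominated.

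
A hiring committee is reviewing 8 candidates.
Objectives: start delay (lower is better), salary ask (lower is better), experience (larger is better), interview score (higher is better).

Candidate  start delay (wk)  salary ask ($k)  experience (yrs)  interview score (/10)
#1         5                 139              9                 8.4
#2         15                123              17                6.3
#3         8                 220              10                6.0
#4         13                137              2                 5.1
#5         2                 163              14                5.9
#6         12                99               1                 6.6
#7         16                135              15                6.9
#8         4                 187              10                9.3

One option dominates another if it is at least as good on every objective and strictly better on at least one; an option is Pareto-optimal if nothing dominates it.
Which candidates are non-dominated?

#1, #2, #4, #5, #6, #7, #8

#1: not dominated.
#2: not dominated (best experience).
#3: dominated by #8 (start delay 4≤8, salary ask 187≤220, experience 10≥10, interview score 9.3≥6.0).
#4: not dominated.
#5: not dominated (best start delay).
#6: not dominated (best salary ask).
#7: not dominated.
#8: not dominated (best interview score).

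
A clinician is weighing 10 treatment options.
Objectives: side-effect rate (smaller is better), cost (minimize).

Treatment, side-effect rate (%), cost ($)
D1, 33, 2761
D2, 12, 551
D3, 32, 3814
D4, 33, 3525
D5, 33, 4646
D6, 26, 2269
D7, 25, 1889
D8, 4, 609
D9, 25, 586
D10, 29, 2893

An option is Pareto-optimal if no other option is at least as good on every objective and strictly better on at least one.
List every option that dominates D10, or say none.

D2, D6, D7, D8, D9

D2: side-effect rate 12≤29, cost 551≤2893 — dominates D10.
D6: side-effect rate 26≤29, cost 2269≤2893 — dominates D10.
D7: side-effect rate 25≤29, cost 1889≤2893 — dominates D10.
D8: side-effect rate 4≤29, cost 609≤2893 — dominates D10.
D9: side-effect rate 25≤29, cost 586≤2893 — dominates D10.
Others (D1, D3, D4, D5) are each worse than D10 on at least one objective.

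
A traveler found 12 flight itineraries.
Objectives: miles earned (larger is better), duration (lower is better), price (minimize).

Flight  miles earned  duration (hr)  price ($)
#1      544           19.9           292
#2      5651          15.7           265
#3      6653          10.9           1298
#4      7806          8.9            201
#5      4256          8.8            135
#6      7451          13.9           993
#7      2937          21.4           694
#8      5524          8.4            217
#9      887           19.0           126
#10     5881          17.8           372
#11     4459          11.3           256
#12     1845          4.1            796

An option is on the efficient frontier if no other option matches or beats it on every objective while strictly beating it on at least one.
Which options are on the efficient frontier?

#4, #5, #8, #9, #12

#1: dominated by #2 (miles earned 5651≥544, duration 15.7≤19.9, price 265≤292).
#2: dominated by #4 (miles earned 7806≥5651, duration 8.9≤15.7, price 201≤265).
#3: dominated by #4 (miles earned 7806≥6653, duration 8.9≤10.9, price 201≤1298).
#4: not dominated (best miles earned).
#5: not dominated.
#6: dominated by #4 (miles earned 7806≥7451, duration 8.9≤13.9, price 201≤993).
#7: dominated by #2 (miles earned 5651≥2937, duration 15.7≤21.4, price 265≤694).
#8: not dominated.
#9: not dominated (best price).
#10: dominated by #4 (miles earned 7806≥5881, duration 8.9≤17.8, price 201≤372).
#11: dominated by #4 (miles earned 7806≥4459, duration 8.9≤11.3, price 201≤256).
#12: not dominated (best duration).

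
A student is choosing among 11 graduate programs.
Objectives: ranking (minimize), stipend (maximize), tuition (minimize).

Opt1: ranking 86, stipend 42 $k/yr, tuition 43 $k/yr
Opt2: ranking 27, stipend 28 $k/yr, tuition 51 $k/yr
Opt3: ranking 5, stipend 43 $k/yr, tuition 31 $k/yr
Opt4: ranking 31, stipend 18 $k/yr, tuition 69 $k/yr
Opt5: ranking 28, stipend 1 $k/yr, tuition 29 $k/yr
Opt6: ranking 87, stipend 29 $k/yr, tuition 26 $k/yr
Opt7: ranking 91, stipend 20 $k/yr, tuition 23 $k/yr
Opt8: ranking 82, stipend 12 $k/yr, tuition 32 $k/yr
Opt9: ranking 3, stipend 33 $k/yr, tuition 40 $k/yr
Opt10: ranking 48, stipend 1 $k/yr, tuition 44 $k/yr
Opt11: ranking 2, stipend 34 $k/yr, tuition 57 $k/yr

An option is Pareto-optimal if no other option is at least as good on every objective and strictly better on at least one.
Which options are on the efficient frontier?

Opt3, Opt5, Opt6, Opt7, Opt9, Opt11

Opt1: dominated by Opt3 (ranking 5≤86, stipend 43≥42, tuition 31≤43).
Opt2: dominated by Opt3 (ranking 5≤27, stipend 43≥28, tuition 31≤51).
Opt3: not dominated (best stipend).
Opt4: dominated by Opt2 (ranking 27≤31, stipend 28≥18, tuition 51≤69).
Opt5: not dominated.
Opt6: not dominated.
Opt7: not dominated (best tuition).
Opt8: dominated by Opt3 (ranking 5≤82, stipend 43≥12, tuition 31≤32).
Opt9: not dominated.
Opt10: dominated by Opt3 (ranking 5≤48, stipend 43≥1, tuition 31≤44).
Opt11: not dominated (best ranking).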